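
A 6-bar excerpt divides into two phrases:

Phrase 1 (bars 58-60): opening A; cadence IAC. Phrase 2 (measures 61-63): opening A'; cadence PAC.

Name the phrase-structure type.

Phrase 1 ends with an imperfect authentic cadence (weaker) and phrase 2 with a perfect authentic cadence (stronger): antecedent + consequent = a period.
The two phrases open with the same material (A / A'), so the period is parallel.

parallel period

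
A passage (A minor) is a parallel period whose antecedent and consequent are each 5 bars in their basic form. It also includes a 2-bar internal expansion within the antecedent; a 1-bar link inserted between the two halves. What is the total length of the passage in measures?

13 measures

Basic parallel period: 5 + 5 = 10 bars.
10 (basic form) + 2 (internal expansion) + 1 (link) = 13.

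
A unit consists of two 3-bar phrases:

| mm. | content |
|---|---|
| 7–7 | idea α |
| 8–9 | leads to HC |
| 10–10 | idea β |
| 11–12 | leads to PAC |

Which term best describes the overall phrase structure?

contrasting period

Phrase 1 ends with a half cadence (weaker) and phrase 2 with a perfect authentic cadence (stronger): antecedent + consequent = a period.
The two phrases open with different material (α / β), so the period is contrasting.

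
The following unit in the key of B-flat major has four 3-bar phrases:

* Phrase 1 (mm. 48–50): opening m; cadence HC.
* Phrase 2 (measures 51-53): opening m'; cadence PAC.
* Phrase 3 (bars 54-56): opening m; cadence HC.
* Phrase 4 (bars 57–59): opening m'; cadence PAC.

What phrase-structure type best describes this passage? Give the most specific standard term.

repeated period

The cadence pattern HC–PAC–HC–PAC is weak–strong twice, and phrases 3–4 restate phrases 1–2: a period heard twice, not a double period (which would end weakly at phrase 2).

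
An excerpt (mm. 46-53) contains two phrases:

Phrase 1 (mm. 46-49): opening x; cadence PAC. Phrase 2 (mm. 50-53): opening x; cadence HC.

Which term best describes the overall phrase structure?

The second phrase closes with a half cadence, which is not stronger than the first phrase's perfect authentic cadence; without a weak→strong cadential pair there is no antecedent–consequent relationship, so this is a phrase group rather than a period.

phrase group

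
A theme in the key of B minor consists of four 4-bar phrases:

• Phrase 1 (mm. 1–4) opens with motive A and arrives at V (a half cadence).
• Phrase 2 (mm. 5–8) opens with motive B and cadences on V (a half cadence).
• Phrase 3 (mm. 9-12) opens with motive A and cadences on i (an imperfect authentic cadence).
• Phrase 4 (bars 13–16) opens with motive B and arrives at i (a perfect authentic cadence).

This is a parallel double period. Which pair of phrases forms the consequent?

phrases 3 and 4

In a double period the first pair of phrases (ending half cadence) is the large antecedent and the second pair (ending perfect authentic cadence) is the large consequent; the consequent is phrases 3 and 4.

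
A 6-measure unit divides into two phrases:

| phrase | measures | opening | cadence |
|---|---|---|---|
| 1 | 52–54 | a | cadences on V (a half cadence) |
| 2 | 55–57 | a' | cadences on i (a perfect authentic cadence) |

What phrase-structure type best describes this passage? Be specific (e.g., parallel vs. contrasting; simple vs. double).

Phrase 1 ends with a half cadence (weaker) and phrase 2 with a perfect authentic cadence (stronger): antecedent + consequent = a period.
The two phrases open with the same material (a / a'), so the period is parallel.

parallel period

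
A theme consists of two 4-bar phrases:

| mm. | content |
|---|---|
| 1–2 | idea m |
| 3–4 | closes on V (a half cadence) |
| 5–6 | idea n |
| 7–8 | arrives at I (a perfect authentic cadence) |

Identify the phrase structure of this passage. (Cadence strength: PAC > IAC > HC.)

contrasting period

Phrase 1 ends with a half cadence (weaker) and phrase 2 with a perfect authentic cadence (stronger): antecedent + consequent = a period.
The two phrases open with different material (m / n), so the period is contrasting.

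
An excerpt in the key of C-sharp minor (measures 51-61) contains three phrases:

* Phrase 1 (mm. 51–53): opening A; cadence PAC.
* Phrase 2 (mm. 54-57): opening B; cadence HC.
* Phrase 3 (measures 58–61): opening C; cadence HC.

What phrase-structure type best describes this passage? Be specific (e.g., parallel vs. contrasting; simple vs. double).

The final phrase closes with a half cadence, which is not stronger than the preceding half cadence; the 3 phrases lack an overall antecedent–consequent design and so form a phrase group.

phrase group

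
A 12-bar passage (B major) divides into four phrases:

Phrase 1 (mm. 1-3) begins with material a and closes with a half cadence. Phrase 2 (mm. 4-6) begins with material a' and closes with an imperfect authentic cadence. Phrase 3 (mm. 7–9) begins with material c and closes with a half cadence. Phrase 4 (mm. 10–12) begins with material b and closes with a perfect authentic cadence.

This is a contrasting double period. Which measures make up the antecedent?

measures 1–6

In a double period the first pair of phrases (ending imperfect authentic cadence) is the large antecedent and the second pair (ending perfect authentic cadence) is the large consequent; the antecedent is measures 1–6.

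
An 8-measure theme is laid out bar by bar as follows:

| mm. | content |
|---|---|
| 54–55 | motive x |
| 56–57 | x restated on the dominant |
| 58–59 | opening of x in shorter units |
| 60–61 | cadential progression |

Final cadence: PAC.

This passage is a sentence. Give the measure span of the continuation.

After the presentation (measures 54–57), the continuation covers the fragmentation through the cadence: bars 58–61.

measures 58–61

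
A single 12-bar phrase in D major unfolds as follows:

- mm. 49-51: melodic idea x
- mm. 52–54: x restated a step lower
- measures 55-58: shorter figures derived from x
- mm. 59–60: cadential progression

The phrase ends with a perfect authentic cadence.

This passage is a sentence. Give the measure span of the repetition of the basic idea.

measures 52–54

The presentation of a sentence is the basic idea (bars 49–51) plus its repetition (mm. 52-54); the repetition of the basic idea is therefore mm. 52–54.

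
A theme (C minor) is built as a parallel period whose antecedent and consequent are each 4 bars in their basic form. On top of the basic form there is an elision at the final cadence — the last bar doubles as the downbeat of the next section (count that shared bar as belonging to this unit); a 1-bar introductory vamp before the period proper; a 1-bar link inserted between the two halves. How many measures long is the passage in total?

10 measures

Basic parallel period: 4 + 4 = 8 bars.
8 (basic form) + 1 (introduction) + 1 (link) = 10.
The elision shares a bar with the next section but does not change this unit's count.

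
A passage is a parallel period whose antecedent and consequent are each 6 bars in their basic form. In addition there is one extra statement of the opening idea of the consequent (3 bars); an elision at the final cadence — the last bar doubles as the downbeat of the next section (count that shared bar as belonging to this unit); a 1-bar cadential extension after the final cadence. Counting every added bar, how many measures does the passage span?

Basic parallel period: 6 + 6 = 12 bars.
12 (basic form) + 3 (extra statement) + 1 (cadential extension) = 16.
The elision shares a bar with the next section but does not change this unit's count.

16 measures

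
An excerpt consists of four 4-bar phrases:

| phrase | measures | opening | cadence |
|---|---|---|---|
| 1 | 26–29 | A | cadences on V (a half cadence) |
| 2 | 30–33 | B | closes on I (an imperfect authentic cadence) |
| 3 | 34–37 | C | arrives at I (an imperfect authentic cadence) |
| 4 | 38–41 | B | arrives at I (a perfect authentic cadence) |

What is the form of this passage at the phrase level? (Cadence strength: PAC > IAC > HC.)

Four phrases in two halves: the first half (mm. 26–33) ends with an imperfect authentic cadence, the second (mm. 34-41) with a perfect authentic cadence — a large antecedent–consequent pair, i.e. a double period.
Phrase 3 begins with different material from phrase 1, making it contrasting.

contrasting double period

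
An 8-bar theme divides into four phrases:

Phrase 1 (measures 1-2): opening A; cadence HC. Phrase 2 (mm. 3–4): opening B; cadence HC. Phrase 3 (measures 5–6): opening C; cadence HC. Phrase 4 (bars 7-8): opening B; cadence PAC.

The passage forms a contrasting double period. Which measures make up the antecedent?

In a double period the first pair of phrases (ending half cadence) is the large antecedent and the second pair (ending perfect authentic cadence) is the large consequent; the antecedent is measures 1–4.

measures 1–4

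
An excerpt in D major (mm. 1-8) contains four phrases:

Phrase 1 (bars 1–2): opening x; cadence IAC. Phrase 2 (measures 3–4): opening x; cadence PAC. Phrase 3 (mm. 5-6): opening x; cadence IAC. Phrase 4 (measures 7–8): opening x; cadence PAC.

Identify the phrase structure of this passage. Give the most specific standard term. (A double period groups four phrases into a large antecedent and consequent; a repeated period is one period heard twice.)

repeated period

The cadence pattern IAC–PAC–IAC–PAC is weak–strong twice, and phrases 3–4 restate phrases 1–2: a period heard twice, not a double period (which would end weakly at phrase 2).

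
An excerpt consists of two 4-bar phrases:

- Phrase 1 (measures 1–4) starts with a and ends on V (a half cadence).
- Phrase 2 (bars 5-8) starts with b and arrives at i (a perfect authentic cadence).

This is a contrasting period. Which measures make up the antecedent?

The phrase ending with the weaker cadence (half cadence) is the antecedent; the one ending more conclusively (perfect authentic cadence) is the consequent. The antecedent is measures 1–4.

measures 1–4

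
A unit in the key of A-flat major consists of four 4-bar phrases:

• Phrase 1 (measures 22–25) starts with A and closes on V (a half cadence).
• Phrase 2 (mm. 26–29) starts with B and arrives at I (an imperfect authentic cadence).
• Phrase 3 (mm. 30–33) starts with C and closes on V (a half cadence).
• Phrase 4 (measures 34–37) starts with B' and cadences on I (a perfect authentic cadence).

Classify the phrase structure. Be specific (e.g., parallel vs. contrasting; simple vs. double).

Four phrases in two halves: the first half (mm. 22–29) ends with an imperfect authentic cadence, the second (bars 30-37) with a perfect authentic cadence — a large antecedent–consequent pair, i.e. a double period.
Phrase 3 begins with different material from phrase 1, making it contrasting.

contrasting double period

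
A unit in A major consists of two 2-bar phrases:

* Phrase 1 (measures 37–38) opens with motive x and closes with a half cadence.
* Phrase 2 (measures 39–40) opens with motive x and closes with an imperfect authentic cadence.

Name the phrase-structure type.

parallel period

Phrase 1 ends with a half cadence (weaker) and phrase 2 with an imperfect authentic cadence (stronger): antecedent + consequent = a period.
The two phrases open with the same material (x / x), so the period is parallel.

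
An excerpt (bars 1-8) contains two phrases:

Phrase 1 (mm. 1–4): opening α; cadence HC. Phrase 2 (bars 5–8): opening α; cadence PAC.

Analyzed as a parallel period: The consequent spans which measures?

The antecedent is the phrase ending with the weaker cadence (half cadence, phrase 1) and the consequent the one ending more conclusively (perfect authentic cadence, phrase 2); the consequent is measures 5-8.

measures 5–8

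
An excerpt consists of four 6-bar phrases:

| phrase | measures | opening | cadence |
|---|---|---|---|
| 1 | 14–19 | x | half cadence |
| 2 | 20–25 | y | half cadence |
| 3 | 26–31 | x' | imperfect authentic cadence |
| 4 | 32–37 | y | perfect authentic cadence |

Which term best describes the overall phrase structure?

Four phrases in two halves: the first half (mm. 14–25) ends with a half cadence, the second (mm. 26–37) with a perfect authentic cadence — a large antecedent–consequent pair, i.e. a double period.
Phrase 3 begins with the same material as phrase 1, making it parallel.

parallel double period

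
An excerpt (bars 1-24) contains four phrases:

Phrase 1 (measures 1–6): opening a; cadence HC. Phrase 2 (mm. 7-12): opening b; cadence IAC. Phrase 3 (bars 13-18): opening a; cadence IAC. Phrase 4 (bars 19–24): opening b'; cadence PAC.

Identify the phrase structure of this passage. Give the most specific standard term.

parallel double period

Four phrases in two halves: the first half (mm. 1–12) ends with an imperfect authentic cadence, the second (mm. 13-24) with a perfect authentic cadence — a large antecedent–consequent pair, i.e. a double period.
Phrase 3 begins with the same material as phrase 1, making it parallel.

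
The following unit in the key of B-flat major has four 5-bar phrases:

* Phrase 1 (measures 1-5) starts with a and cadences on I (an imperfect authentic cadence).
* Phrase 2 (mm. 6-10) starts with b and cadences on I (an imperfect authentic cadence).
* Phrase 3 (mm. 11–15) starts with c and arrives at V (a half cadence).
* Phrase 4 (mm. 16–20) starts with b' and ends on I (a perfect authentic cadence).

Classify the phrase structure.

contrasting double period

Four phrases in two halves: the first half (measures 1–10) ends with an imperfect authentic cadence, the second (mm. 11–20) with a perfect authentic cadence — a large antecedent–consequent pair, i.e. a double period.
Phrase 3 begins with different material from phrase 1, making it contrasting.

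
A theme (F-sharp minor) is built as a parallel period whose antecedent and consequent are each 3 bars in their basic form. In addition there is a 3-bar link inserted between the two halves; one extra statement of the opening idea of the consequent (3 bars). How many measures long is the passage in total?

Basic parallel period: 3 + 3 = 6 bars.
6 (basic form) + 3 (link) + 3 (extra statement) = 12.

12 measures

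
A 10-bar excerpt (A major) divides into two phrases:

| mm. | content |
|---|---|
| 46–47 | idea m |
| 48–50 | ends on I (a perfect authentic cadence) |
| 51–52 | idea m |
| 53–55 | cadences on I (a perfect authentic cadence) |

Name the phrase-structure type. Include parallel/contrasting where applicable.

Both phrases have the same opening (m) and the same cadence (perfect authentic cadence): the second is a restatement, not a consequent, so this is a repeated phrase rather than a period.

repeated phrase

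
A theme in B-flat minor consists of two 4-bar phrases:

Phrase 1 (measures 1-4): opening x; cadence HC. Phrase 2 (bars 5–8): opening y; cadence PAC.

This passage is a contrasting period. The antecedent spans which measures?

The antecedent is the phrase ending with the weaker cadence (half cadence, phrase 1) and the consequent the one ending more conclusively (perfect authentic cadence, phrase 2); the antecedent is measures 1-4.

measures 1–4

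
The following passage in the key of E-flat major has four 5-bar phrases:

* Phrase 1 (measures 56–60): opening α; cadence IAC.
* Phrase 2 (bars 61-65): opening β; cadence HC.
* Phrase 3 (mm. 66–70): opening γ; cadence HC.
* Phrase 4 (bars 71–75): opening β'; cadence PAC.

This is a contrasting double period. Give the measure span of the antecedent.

In a double period the first pair of phrases (ending half cadence) is the large antecedent and the second pair (ending perfect authentic cadence) is the large consequent; the antecedent is measures 56–65.

measures 56–65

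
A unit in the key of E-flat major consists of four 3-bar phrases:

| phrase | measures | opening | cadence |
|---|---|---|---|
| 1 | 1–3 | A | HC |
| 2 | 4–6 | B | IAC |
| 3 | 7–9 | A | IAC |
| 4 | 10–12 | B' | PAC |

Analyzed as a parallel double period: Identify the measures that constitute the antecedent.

In a double period the four phrases pair into a large antecedent (phrases 1–2, ending imperfect authentic cadence) and a large consequent (phrases 3–4, ending perfect authentic cadence). The antecedent spans mm. 1-6.

measures 1–6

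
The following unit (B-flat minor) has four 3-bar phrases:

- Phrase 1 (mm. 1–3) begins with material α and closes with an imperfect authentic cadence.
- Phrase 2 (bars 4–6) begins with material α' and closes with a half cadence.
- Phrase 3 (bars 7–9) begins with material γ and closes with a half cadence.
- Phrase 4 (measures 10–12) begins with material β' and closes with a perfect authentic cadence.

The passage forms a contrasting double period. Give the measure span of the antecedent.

measures 1–6

In a double period the first pair of phrases (ending half cadence) is the large antecedent and the second pair (ending perfect authentic cadence) is the large consequent; the antecedent is measures 1–6.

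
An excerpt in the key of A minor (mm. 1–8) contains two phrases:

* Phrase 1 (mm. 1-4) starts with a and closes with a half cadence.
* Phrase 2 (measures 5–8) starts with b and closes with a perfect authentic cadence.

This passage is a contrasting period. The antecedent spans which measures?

The antecedent is the phrase ending with the weaker cadence (half cadence, phrase 1) and the consequent the one ending more conclusively (perfect authentic cadence, phrase 2); the antecedent is mm. 1-4.

measures 1–4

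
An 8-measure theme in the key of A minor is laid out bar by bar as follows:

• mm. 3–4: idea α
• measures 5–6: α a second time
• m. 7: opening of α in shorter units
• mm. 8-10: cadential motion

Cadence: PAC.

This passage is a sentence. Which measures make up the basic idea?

The presentation of a sentence is the basic idea (mm. 3–4) plus its repetition (mm. 5–6); the basic idea is therefore mm. 3–4.

measures 3–4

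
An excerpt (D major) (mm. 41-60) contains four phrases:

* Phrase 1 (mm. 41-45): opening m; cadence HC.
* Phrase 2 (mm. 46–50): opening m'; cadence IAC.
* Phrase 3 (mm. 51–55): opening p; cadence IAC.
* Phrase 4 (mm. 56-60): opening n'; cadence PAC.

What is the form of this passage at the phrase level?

Four phrases in two halves: the first half (mm. 41–50) ends with an imperfect authentic cadence, the second (bars 51-60) with a perfect authentic cadence — a large antecedent–consequent pair, i.e. a double period.
Phrase 3 begins with different material from phrase 1, making it contrasting.

contrasting double period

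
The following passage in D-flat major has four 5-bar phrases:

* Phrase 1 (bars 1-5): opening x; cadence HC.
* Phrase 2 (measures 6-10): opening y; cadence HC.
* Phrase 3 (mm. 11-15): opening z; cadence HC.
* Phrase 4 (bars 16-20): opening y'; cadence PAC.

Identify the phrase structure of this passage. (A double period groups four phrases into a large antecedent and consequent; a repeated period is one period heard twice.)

contrasting double period

Four phrases in two halves: the first half (measures 1–10) ends with a half cadence, the second (mm. 11–20) with a perfect authentic cadence — a large antecedent–consequent pair, i.e. a double period.
Phrase 3 begins with different material from phrase 1, making it contrasting.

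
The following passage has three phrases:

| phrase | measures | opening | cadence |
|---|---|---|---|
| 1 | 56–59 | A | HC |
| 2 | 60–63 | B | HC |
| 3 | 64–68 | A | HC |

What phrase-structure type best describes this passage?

phrase group

The final phrase closes with a half cadence, which is not stronger than the preceding half cadence; the 3 phrases lack an overall antecedent–consequent design and so form a phrase group.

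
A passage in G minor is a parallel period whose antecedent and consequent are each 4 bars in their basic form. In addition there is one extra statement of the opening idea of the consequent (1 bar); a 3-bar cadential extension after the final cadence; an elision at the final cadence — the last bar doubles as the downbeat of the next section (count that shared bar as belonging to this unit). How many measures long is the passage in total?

Basic parallel period: 4 + 4 = 8 bars.
8 (basic form) + 1 (extra statement) + 3 (cadential extension) = 12.
The elision shares a bar with the next section but does not change this unit's count.

12 measures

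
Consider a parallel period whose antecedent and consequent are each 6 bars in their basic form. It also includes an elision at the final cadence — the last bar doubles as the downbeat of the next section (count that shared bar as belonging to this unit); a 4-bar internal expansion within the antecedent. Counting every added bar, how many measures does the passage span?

Basic parallel period: 6 + 6 = 12 bars.
12 (basic form) + 4 (internal expansion) = 16.
The elision shares a bar with the next section but does not change this unit's count.

16 measures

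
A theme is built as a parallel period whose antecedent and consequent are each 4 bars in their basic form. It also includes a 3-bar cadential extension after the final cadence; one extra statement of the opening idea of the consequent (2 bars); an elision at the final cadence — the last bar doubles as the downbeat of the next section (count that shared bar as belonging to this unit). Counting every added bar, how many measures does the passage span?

13 measures

Basic parallel period: 4 + 4 = 8 bars.
8 (basic form) + 3 (cadential extension) + 2 (extra statement) = 13.
The elision shares a bar with the next section but does not change this unit's count.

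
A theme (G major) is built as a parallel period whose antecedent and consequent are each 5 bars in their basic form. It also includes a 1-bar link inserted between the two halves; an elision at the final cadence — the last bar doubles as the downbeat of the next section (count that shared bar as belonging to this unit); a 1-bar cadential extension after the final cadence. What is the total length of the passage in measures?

12 measures

Basic parallel period: 5 + 5 = 10 bars.
10 (basic form) + 1 (link) + 1 (cadential extension) = 12.
The elision shares a bar with the next section but does not change this unit's count.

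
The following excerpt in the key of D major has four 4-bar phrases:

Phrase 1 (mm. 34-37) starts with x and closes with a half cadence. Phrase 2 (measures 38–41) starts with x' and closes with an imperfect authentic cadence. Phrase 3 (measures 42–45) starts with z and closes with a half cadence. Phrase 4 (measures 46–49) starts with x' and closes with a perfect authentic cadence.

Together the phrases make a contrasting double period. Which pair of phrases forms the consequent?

In a double period the first pair of phrases (ending imperfect authentic cadence) is the large antecedent and the second pair (ending perfect authentic cadence) is the large consequent; the consequent is phrases 3 and 4.

phrases 3 and 4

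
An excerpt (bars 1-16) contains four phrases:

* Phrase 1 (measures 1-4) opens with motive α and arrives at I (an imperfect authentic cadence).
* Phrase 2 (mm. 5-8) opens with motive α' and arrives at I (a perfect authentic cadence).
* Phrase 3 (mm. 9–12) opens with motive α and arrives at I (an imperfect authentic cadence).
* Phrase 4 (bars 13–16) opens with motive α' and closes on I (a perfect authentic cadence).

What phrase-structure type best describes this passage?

repeated period

The cadence pattern IAC–PAC–IAC–PAC is weak–strong twice, and phrases 3–4 restate phrases 1–2: a period heard twice, not a double period (which would end weakly at phrase 2).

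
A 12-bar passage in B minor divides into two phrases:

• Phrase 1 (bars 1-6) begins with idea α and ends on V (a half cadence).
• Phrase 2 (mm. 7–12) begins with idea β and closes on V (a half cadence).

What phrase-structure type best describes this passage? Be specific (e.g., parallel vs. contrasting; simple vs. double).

The second phrase closes with a half cadence, which is not stronger than the first phrase's half cadence; without a weak→strong cadential pair there is no antecedent–consequent relationship, so this is a phrase group rather than a period.

phrase group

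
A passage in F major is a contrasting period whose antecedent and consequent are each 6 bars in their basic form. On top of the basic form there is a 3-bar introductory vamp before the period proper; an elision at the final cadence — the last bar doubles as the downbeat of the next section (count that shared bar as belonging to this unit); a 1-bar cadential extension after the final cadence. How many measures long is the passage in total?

Basic contrasting period: 6 + 6 = 12 bars.
12 (basic form) + 3 (introduction) + 1 (cadential extension) = 16.
The elision shares a bar with the next section but does not change this unit's count.

16 measures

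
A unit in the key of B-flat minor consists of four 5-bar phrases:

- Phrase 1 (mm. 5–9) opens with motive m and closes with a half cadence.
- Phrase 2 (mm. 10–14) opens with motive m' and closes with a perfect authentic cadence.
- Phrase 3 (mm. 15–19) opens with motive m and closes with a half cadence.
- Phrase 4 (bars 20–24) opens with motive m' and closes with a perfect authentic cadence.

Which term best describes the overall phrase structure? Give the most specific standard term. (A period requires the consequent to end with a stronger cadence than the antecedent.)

The cadence pattern HC–PAC–HC–PAC is weak–strong twice, and phrases 3–4 restate phrases 1–2: a period heard twice, not a double period (which would end weakly at phrase 2).

repeated period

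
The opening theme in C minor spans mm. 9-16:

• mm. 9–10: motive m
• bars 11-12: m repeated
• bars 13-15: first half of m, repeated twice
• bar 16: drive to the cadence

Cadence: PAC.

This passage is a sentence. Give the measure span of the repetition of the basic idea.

The presentation of a sentence is the basic idea (mm. 9–10) plus its repetition (measures 11–12); the repetition of the basic idea is therefore measures 11-12.

measures 11–12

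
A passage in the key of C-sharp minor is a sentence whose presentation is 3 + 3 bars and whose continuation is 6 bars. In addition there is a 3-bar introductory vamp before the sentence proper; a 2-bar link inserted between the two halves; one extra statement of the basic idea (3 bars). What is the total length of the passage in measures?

20 measures

Basic sentence: 3 + 3 + 6 = 12 bars.
12 (basic form) + 3 (introduction) + 2 (link) + 3 (extra statement) = 20.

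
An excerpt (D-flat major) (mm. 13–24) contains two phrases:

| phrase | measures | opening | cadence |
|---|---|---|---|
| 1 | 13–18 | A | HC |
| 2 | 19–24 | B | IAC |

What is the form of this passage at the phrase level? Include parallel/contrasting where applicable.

contrasting period

Phrase 1 ends with a half cadence (weaker) and phrase 2 with an imperfect authentic cadence (stronger): antecedent + consequent = a period.
The two phrases open with different material (A / B), so the period is contrasting.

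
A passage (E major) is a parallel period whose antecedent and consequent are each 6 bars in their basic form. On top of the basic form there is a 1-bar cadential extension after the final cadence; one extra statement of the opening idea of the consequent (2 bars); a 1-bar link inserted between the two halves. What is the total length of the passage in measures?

Basic parallel period: 6 + 6 = 12 bars.
12 (basic form) + 1 (cadential extension) + 2 (extra statement) + 1 (link) = 16.

16 measures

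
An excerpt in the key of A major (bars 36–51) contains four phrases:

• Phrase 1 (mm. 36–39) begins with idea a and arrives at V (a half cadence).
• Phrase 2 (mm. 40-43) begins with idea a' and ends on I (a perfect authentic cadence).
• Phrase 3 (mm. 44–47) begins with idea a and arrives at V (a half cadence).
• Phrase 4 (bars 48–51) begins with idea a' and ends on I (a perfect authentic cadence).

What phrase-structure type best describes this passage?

repeated period

The cadence pattern HC–PAC–HC–PAC is weak–strong twice, and phrases 3–4 restate phrases 1–2: a period heard twice, not a double period (which would end weakly at phrase 2).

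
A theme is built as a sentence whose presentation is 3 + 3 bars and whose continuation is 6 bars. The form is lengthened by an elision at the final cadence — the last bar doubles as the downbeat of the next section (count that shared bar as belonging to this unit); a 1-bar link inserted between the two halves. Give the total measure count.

Basic sentence: 3 + 3 + 6 = 12 bars.
12 (basic form) + 1 (link) = 13.
The elision shares a bar with the next section but does not change this unit's count.

13 measures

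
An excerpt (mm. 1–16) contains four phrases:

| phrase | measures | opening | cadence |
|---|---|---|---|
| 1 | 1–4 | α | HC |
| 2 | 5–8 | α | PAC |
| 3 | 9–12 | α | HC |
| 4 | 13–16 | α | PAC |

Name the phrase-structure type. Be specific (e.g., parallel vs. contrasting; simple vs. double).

The cadence pattern HC–PAC–HC–PAC is weak–strong twice, and phrases 3–4 restate phrases 1–2: a period heard twice, not a double period (which would end weakly at phrase 2).

repeated period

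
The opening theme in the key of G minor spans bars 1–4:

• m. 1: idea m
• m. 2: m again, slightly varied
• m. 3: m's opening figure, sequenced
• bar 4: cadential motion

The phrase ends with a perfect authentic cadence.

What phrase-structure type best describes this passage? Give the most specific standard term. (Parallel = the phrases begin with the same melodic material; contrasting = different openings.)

sentence

Basic idea (bar 1) + its repetition (m. 2) form the presentation; fragmentation and cadence (mm. 3-4) form the continuation — the 4-bar whole is a sentence.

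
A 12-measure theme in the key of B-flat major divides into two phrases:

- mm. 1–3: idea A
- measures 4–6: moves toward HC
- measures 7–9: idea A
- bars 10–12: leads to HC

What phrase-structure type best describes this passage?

Both phrases have the same opening (A) and the same cadence (half cadence): the second is a restatement, not a consequent, so this is a repeated phrase rather than a period.

repeated phrase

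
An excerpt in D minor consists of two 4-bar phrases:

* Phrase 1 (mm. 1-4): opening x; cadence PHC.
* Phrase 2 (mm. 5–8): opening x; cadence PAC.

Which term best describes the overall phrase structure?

Phrase 1 ends with a Phrygian half cadence (weaker) and phrase 2 with a perfect authentic cadence (stronger): antecedent + consequent = a period.
The two phrases open with the same material (x / x), so the period is parallel.

parallel period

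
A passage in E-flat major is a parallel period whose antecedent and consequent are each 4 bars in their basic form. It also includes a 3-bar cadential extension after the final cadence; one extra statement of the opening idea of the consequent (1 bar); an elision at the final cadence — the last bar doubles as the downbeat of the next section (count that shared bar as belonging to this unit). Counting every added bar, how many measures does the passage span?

12 measures

Basic parallel period: 4 + 4 = 8 bars.
8 (basic form) + 3 (cadential extension) + 1 (extra statement) = 12.
The elision shares a bar with the next section but does not change this unit's count.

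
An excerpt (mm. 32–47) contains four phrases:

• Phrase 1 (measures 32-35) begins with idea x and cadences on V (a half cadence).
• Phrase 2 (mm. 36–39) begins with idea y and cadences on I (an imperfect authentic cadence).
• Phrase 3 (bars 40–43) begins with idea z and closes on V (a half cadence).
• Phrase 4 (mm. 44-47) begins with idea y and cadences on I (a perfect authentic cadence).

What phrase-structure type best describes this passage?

Four phrases in two halves: the first half (mm. 32–39) ends with an imperfect authentic cadence, the second (mm. 40-47) with a perfect authentic cadence — a large antecedent–consequent pair, i.e. a double period.
Phrase 3 begins with different material from phrase 1, making it contrasting.

contrasting double period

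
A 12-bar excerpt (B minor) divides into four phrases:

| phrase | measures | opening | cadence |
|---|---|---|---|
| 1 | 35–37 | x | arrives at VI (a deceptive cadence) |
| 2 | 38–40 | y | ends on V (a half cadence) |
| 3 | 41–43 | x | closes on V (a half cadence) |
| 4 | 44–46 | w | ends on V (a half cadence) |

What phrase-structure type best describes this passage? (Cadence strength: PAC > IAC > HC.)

phrase group

Phrase 4 ends with a half cadence, no stronger than phrase 2's half cadence, so the four phrases do not form a double period; nor do phrases 3–4 duplicate 1–2, so it is not a repeated period. With no phrase reaching a conclusive cadence, the passage is a phrase group.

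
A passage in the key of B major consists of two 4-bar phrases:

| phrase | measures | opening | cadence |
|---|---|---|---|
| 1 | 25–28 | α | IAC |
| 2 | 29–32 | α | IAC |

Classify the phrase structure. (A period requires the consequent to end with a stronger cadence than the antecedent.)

Both phrases have the same opening (α) and the same cadence (imperfect authentic cadence): the second is a restatement, not a consequent, so this is a repeated phrase rather than a period.

repeated phrase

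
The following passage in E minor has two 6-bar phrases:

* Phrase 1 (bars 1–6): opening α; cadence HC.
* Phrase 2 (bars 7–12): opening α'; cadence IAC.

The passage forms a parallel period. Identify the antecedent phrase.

The phrase ending with the weaker cadence (half cadence) is the antecedent; the one ending more conclusively (imperfect authentic cadence) is the consequent. The antecedent is phrase 1.

phrase 1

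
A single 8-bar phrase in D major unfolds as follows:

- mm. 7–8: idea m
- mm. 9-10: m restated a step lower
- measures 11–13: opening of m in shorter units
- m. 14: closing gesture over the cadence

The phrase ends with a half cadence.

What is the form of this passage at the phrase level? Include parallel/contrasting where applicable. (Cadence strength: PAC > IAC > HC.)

Basic idea (bars 7-8) + its repetition (mm. 9–10) form the presentation; fragmentation and cadence (mm. 11–14) form the continuation — the 8-bar whole is a sentence.

sentence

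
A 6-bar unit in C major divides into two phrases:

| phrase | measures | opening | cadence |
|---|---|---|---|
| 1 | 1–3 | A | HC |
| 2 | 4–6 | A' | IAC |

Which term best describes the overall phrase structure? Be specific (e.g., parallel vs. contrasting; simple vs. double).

Phrase 1 ends with a half cadence (weaker) and phrase 2 with an imperfect authentic cadence (stronger): antecedent + consequent = a period.
The two phrases open with the same material (A / A'), so the period is parallel.

parallel period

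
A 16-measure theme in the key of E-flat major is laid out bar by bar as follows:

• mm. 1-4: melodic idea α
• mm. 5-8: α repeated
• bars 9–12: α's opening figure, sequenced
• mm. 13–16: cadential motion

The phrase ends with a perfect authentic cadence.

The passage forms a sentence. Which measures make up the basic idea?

The presentation of a sentence is the basic idea (mm. 1–4) plus its repetition (measures 5-8); the basic idea is therefore mm. 1–4.

measures 1–4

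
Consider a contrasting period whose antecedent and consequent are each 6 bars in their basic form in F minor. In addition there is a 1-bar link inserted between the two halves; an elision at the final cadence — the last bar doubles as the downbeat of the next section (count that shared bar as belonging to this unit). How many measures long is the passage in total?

Basic contrasting period: 6 + 6 = 12 bars.
12 (basic form) + 1 (link) = 13.
The elision shares a bar with the next section but does not change this unit's count.

13 measures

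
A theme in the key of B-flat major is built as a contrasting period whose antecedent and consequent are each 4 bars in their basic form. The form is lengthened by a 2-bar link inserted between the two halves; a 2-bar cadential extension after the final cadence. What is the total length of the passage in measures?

Basic contrasting period: 4 + 4 = 8 bars.
8 (basic form) + 2 (link) + 2 (cadential extension) = 12.

12 measures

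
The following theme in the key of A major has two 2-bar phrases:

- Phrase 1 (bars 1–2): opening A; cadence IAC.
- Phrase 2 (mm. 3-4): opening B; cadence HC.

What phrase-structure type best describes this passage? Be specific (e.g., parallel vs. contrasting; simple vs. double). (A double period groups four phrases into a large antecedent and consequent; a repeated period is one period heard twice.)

The second phrase closes with a half cadence, which is not stronger than the first phrase's imperfect authentic cadence; without a weak→strong cadential pair there is no antecedent–consequent relationship, so this is a phrase group rather than a period.

phrase group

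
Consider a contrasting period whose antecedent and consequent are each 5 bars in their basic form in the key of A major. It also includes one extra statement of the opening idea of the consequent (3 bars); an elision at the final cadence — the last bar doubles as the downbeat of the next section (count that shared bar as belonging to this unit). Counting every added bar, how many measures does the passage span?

Basic contrasting period: 5 + 5 = 10 bars.
10 (basic form) + 3 (extra statement) = 13.
The elision shares a bar with the next section but does not change this unit's count.

13 measures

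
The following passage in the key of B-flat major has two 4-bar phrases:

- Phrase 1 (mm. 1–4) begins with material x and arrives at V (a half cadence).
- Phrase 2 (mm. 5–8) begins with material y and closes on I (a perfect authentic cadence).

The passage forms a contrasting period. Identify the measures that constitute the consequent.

The antecedent is the phrase ending with the weaker cadence (half cadence, phrase 1) and the consequent the one ending more conclusively (perfect authentic cadence, phrase 2); the consequent is bars 5–8.

measures 5–8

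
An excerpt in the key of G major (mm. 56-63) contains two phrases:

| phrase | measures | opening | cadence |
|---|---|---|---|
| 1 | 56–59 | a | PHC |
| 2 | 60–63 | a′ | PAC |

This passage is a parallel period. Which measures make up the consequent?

measures 60–63

The antecedent is the phrase ending with the weaker cadence (Phrygian half cadence, phrase 1) and the consequent the one ending more conclusively (perfect authentic cadence, phrase 2); the consequent is measures 60–63.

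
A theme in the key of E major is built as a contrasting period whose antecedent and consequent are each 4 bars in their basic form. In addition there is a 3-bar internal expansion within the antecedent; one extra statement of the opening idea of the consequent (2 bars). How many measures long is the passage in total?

13 measures

Basic contrasting period: 4 + 4 = 8 bars.
8 (basic form) + 3 (internal expansion) + 2 (extra statement) = 13.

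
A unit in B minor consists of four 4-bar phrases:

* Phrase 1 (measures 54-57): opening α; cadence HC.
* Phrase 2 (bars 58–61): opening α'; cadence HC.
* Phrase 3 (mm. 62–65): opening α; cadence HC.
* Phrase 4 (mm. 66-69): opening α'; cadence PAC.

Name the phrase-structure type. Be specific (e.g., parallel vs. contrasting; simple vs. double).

Four phrases in two halves: the first half (mm. 54–61) ends with a half cadence, the second (mm. 62–69) with a perfect authentic cadence — a large antecedent–consequent pair, i.e. a double period.
Phrase 3 begins with the same material as phrase 1, making it parallel.

parallel double period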